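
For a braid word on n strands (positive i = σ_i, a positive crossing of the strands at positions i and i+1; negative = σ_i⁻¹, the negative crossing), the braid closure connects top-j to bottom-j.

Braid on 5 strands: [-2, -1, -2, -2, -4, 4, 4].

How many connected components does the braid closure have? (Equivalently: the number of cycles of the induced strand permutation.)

Track the strand permutation on 5 strands, starting from identity.
  step 1: s2^-1 swaps positions 2,3 -> [1 3 2 4 5]
  step 2: s1^-1 swaps positions 1,2 -> [3 1 2 4 5]
  step 3: s2^-1 swaps positions 2,3 -> [3 2 1 4 5]
  step 4: s2^-1 swaps positions 2,3 -> [3 1 2 4 5]
  step 5: s4^-1 swaps positions 4,5 -> [3 1 2 5 4]
  step 6: s4 swaps positions 4,5 -> [3 1 2 4 5]
  step 7: s4 swaps positions 4,5 -> [3 1 2 5 4]
Final permutation (position -> original strand): [3 1 2 5 4]
Closure components = cycle count of this permutation = 2.

Answer: 2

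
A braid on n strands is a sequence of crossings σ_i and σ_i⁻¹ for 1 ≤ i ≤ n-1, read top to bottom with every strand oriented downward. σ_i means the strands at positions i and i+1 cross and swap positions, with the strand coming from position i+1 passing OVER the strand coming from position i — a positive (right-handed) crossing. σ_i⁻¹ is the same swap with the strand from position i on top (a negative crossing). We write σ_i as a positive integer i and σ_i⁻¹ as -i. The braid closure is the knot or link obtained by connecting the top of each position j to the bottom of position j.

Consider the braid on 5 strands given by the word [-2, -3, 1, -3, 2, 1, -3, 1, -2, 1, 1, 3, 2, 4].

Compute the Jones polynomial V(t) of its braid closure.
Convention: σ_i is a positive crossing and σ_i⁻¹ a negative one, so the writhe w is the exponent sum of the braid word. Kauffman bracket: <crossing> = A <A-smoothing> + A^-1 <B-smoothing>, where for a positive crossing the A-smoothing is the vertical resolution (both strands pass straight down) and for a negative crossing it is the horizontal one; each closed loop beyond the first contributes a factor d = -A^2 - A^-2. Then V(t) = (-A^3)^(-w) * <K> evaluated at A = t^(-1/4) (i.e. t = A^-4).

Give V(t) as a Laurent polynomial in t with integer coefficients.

-t^6 + t^5 - t^4 + 2*t^3 - t^2 + t

Derivation:
The presented braid s2^-1 s3^-1 s1 s3^-1 s2 s1 s3^-1 s1 s2^-1 s1 s1 s3 s2 s4 on 5 strands reduces by inverse Markov moves (closure unchanged at each step):
  Destabilize: the word has the form β·s4 where s4 occurs only as the final letter (β ∈ B_4); drop it and the last strand → 4 strands.
  Deconjugate: the word is γ·β·γ⁻¹ with γ = s2^-1 s3^-1 (prefix) and γ⁻¹ = s3 s2 (suffix); strip both.
Reduced to β = s1 s3^-1 s2 s1 s3^-1 s1 s2^-1 s1 s1 on 4 strands, 9 crossings.
Compute on β:
Braid: s1 s3^-1 s2 s1 s3^-1 s1 s2^-1 s1 s1 on 4 strands, 9 crossings.
Writhe w = (#positive) - (#negative) = 6 - 3 = 3.
Enumerate smoothing states for the bracket polynomial. There are 2^9 = 512 states.
Smooth each crossing (0=||, 1=⌣⌢); contribution A^(Σ sign_k(1-2s_k)) * d^(L-1).
Tabulate the states by total A-exponent and number of loops L (A-exp: L × count):
  A^9: L=3 ×1
  A^7: L=2 ×8, L=4 ×1
  A^5: L=1 ×15, L=3 ×21
  A^3: L=2 ×62, L=4 ×22
  A^1: L=1 ×22, L=3 ×89, L=5 ×15
  A^-1: L=2 ×49, L=4 ×71, L=6 ×6
  A^-3: L=3 ×49, L=5 ×34, L=7 ×1
  A^-5: L=4 ×27, L=6 ×9
  A^-7: L=5 ×8, L=7 ×1
  A^-9: L=6 ×1
Each group contributes A^e * Σ count * d^(L-1):
Powers of d = -A^2 - A^-2: d^2 = A^4 + 2 + A^-4; d^3 = -A^6 - 3*A^2 - 3*A^-2 - A^-6; d^4 = A^8 + 4*A^4 + 6 + 4*A^-4 + A^-8; d^5 = -A^10 - 5*A^6 - 10*A^2 - 10*A^-2 - 5*A^-6 - A^-10; d^6 = A^12 + 6*A^8 + 15*A^4 + 20 + 15*A^-4 + 6*A^-8 + A^-12.
  A^9 * (d^2) = A^13 + 2*A^9 + A^5
  A^7 * (8*d + d^3) = -A^13 - 11*A^9 - 11*A^5 - A
  A^5 * (15 + 21*d^2) = 21*A^9 + 57*A^5 + 21*A
  A^3 * (62*d + 22*d^3) = -22*A^9 - 128*A^5 - 128*A - 22*A^-3
  A^1 * (22 + 89*d^2 + 15*d^4) = 15*A^9 + 149*A^5 + 290*A + 149*A^-3 + 15*A^-7
  A^-1 * (49*d + 71*d^3 + 6*d^5) = -6*A^9 - 101*A^5 - 322*A - 322*A^-3 - 101*A^-7 - 6*A^-11
  A^-3 * (49*d^2 + 34*d^4 + d^6) = A^9 + 40*A^5 + 200*A + 322*A^-3 + 200*A^-7 + 40*A^-11 + A^-15
  A^-5 * (27*d^3 + 9*d^5) = -9*A^5 - 72*A - 171*A^-3 - 171*A^-7 - 72*A^-11 - 9*A^-15
  A^-7 * (8*d^4 + d^6) = A^5 + 14*A + 47*A^-3 + 68*A^-7 + 47*A^-11 + 14*A^-15 + A^-19
  A^-9 * (d^5) = -A - 5*A^-3 - 10*A^-7 - 10*A^-11 - 5*A^-15 - A^-19
Summing the groups: <K> = -A^5 + A - 2*A^-3 + A^-7 - A^-11 + A^-15
Normalise by the writhe: (-A^3)^(-w) = (-A^3)^(-3) = -A^-9, so f(A) = -A^-9 * <K> = A^-4 - A^-8 + 2*A^-12 - A^-16 + A^-20 - A^-24.
Substitute A = t^(-1/4), i.e. A^e → t^(-e/4): V(t) = -t^6 + t^5 - t^4 + 2*t^3 - t^2 + t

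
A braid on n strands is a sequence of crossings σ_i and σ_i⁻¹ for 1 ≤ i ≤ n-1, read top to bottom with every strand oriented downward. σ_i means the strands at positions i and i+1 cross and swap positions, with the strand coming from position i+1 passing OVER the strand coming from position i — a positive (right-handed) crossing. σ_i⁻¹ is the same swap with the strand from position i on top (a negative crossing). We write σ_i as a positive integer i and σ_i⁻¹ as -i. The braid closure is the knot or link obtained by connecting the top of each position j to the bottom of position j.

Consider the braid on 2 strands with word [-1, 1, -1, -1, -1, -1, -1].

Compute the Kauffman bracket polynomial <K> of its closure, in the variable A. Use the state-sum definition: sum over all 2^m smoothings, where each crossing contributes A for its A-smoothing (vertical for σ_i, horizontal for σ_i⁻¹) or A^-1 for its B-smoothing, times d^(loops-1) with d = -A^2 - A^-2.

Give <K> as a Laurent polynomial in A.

A^13 - A^9 + A^5 - A - A^-7

Derivation:
First cancel adjacent σ_i σ_i⁻¹ pairs (Reidemeister II — same braid, same closure): s1^-1 s1 s1^-1 s1^-1 s1^-1 s1^-1 s1^-1 → s1^-1 s1^-1 s1^-1 s1^-1 s1^-1.
Braid: s1^-1 s1^-1 s1^-1 s1^-1 s1^-1 on 2 strands, 5 crossings.
Writhe w = (#positive) - (#negative) = 0 - 5 = -5.
Enumerate smoothing states for the bracket polynomial. There are 2^5 = 32 states.
For each crossing: s=0 is the vertical smoothing, s=1 horizontal. Crossing k contributes A^(sign_k * (1 - 2*s_k)); loop factor d = -A^2 - A^-2.
  state 00000: A-exp=-5, loops=2, term = A^-5 * d^1
  state 00001: A-exp=-3, loops=1, term = A^-3 * d^0
  state 00010: A-exp=-3, loops=1, term = A^-3 * d^0
  state 00011: A-exp=-1, loops=2, term = A^-1 * d^1
  state 00100: A-exp=-3, loops=1, term = A^-3 * d^0
  state 00101: A-exp=-1, loops=2, term = A^-1 * d^1
  state 00110: A-exp=-1, loops=2, term = A^-1 * d^1
  state 00111: A-exp=+1, loops=3, term = A^1 * d^2
  state 01000: A-exp=-3, loops=1, term = A^-3 * d^0
  state 01001: A-exp=-1, loops=2, term = A^-1 * d^1
  state 01010: A-exp=-1, loops=2, term = A^-1 * d^1
  state 01011: A-exp=+1, loops=3, term = A^1 * d^2
  state 01100: A-exp=-1, loops=2, term = A^-1 * d^1
  state 01101: A-exp=+1, loops=3, term = A^1 * d^2
  state 01110: A-exp=+1, loops=3, term = A^1 * d^2
  state 01111: A-exp=+3, loops=4, term = A^3 * d^3
  state 10000: A-exp=-3, loops=1, term = A^-3 * d^0
  state 10001: A-exp=-1, loops=2, term = A^-1 * d^1
  state 10010: A-exp=-1, loops=2, term = A^-1 * d^1
  state 10011: A-exp=+1, loops=3, term = A^1 * d^2
  state 10100: A-exp=-1, loops=2, term = A^-1 * d^1
  state 10101: A-exp=+1, loops=3, term = A^1 * d^2
  state 10110: A-exp=+1, loops=3, term = A^1 * d^2
  state 10111: A-exp=+3, loops=4, term = A^3 * d^3
  state 11000: A-exp=-1, loops=2, term = A^-1 * d^1
  state 11001: A-exp=+1, loops=3, term = A^1 * d^2
  state 11010: A-exp=+1, loops=3, term = A^1 * d^2
  state 11011: A-exp=+3, loops=4, term = A^3 * d^3
  state 11100: A-exp=+1, loops=3, term = A^1 * d^2
  state 11101: A-exp=+3, loops=4, term = A^3 * d^3
  state 11110: A-exp=+3, loops=4, term = A^3 * d^3
  state 11111: A-exp=+5, loops=5, term = A^5 * d^4
Collect the terms by A-exponent (count of states per loop number):
Powers of d = -A^2 - A^-2: d^2 = A^4 + 2 + A^-4; d^3 = -A^6 - 3*A^2 - 3*A^-2 - A^-6; d^4 = A^8 + 4*A^4 + 6 + 4*A^-4 + A^-8.
  A^5 * (d^4) = A^13 + 4*A^9 + 6*A^5 + 4*A + A^-3
  A^3 * (5*d^3) = -5*A^9 - 15*A^5 - 15*A - 5*A^-3
  A^1 * (10*d^2) = 10*A^5 + 20*A + 10*A^-3
  A^-1 * (10*d) = -10*A - 10*A^-3
  A^-3 * (5) = 5*A^-3
  A^-5 * (d) = -A^-3 - A^-7
Summing the groups: <K> = A^13 - A^9 + A^5 - A - A^-7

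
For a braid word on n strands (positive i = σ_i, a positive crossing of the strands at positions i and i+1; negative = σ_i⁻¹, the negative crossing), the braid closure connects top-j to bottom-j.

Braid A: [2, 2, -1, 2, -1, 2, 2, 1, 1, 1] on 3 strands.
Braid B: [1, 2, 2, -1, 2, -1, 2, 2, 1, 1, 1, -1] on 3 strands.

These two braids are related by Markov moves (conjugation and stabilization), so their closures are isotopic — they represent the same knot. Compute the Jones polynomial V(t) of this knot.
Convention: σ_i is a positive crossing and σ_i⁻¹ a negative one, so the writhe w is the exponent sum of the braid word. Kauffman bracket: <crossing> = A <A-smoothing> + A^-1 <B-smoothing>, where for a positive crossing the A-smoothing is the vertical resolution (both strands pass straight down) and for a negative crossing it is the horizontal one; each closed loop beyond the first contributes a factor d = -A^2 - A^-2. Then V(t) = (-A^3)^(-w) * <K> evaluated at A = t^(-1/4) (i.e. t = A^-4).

Markov-equivalent braids have isotopic closures, hence identical knot invariants. Strip the Markov moves from each word to reach a common short braid β, then compute V(t) once on β.
Braid A: s2 s2 s1^-1 s2 s1^-1 s2 s2 s1 s1 s1 on 3 strands has no conjugating prefix/suffix or stabilization to strip; take β = s2 s2 s1^-1 s2 s1^-1 s2 s2 s1 s1 s1.
Braid B: s1 s2 s2 s1^-1 s2 s1^-1 s2 s2 s1 s1 s1 s1^-1 on 3 strands reduces by inverse Markov moves (closure unchanged at each step):
  Deconjugate: the word is γ·β·γ⁻¹ with γ = s1 (prefix) and γ⁻¹ = s1^-1 (suffix); strip both.
Reduced to β = s2 s2 s1^-1 s2 s1^-1 s2 s2 s1 s1 s1 on 3 strands, 10 crossings.
Both give the same β = s2 s2 s1^-1 s2 s1^-1 s2 s2 s1 s1 s1 on 3 strands, so one state sum suffices:
Braid: s2 s2 s1^-1 s2 s1^-1 s2 s2 s1 s1 s1 on 3 strands, 10 crossings.
Writhe w = (#positive) - (#negative) = 8 - 2 = 6.
Computing the Kauffman bracket via state sum. There are 2^10 = 1024 states.
For each crossing: s=0 is the vertical smoothing, s=1 horizontal. Crossing k contributes A^(sign_k * (1 - 2*s_k)); loop factor d = -A^2 - A^-2.
Tabulate the states by total A-exponent and number of loops L (A-exp: L × count):
  A^10: L=3 ×1
  A^8: L=2 ×7, L=4 ×3
  A^6: L=1 ×14, L=3 ×28, L=5 ×3
  A^4: L=2 ×88, L=4 ×31, L=6 ×1
  A^2: L=1 ×63, L=3 ×133, L=5 ×14
  A^0: L=2 ×159, L=4 ×91, L=6 ×2
  A^-2: L=3 ×180, L=5 ×30
  A^-4: L=4 ×116, L=6 ×4
  A^-6: L=5 ×45
  A^-8: L=6 ×10
  A^-10: L=7 ×1
Each group contributes A^e * Σ count * d^(L-1):
Powers of d = -A^2 - A^-2: d^2 = A^4 + 2 + A^-4; d^3 = -A^6 - 3*A^2 - 3*A^-2 - A^-6; d^4 = A^8 + 4*A^4 + 6 + 4*A^-4 + A^-8; d^5 = -A^10 - 5*A^6 - 10*A^2 - 10*A^-2 - 5*A^-6 - A^-10; d^6 = A^12 + 6*A^8 + 15*A^4 + 20 + 15*A^-4 + 6*A^-8 + A^-12.
  A^10 * (d^2) = A^14 + 2*A^10 + A^6
  A^8 * (7*d + 3*d^3) = -3*A^14 - 16*A^10 - 16*A^6 - 3*A^2
  A^6 * (14 + 28*d^2 + 3*d^4) = 3*A^14 + 40*A^10 + 88*A^6 + 40*A^2 + 3*A^-2
  A^4 * (88*d + 31*d^3 + d^5) = -A^14 - 36*A^10 - 191*A^6 - 191*A^2 - 36*A^-2 - A^-6
  A^2 * (63 + 133*d^2 + 14*d^4) = 14*A^10 + 189*A^6 + 413*A^2 + 189*A^-2 + 14*A^-6
  A^0 * (159*d + 91*d^3 + 2*d^5) = -2*A^10 - 101*A^6 - 452*A^2 - 452*A^-2 - 101*A^-6 - 2*A^-10
  A^-2 * (180*d^2 + 30*d^4) = 30*A^6 + 300*A^2 + 540*A^-2 + 300*A^-6 + 30*A^-10
  A^-4 * (116*d^3 + 4*d^5) = -4*A^6 - 136*A^2 - 388*A^-2 - 388*A^-6 - 136*A^-10 - 4*A^-14
  A^-6 * (45*d^4) = 45*A^2 + 180*A^-2 + 270*A^-6 + 180*A^-10 + 45*A^-14
  A^-8 * (10*d^5) = -10*A^2 - 50*A^-2 - 100*A^-6 - 100*A^-10 - 50*A^-14 - 10*A^-18
  A^-10 * (d^6) = A^2 + 6*A^-2 + 15*A^-6 + 20*A^-10 + 15*A^-14 + 6*A^-18 + A^-22
Summing the groups: <K> = 2*A^10 - 4*A^6 + 7*A^2 - 8*A^-2 + 9*A^-6 - 8*A^-10 + 6*A^-14 - 4*A^-18 + A^-22
Normalise by the writhe: (-A^3)^(-w) = (-A^3)^(-6) = A^-18, so f(A) = A^-18 * <K> = 2*A^-8 - 4*A^-12 + 7*A^-16 - 8*A^-20 + 9*A^-24 - 8*A^-28 + 6*A^-32 - 4*A^-36 + A^-40.
Substitute A = t^(-1/4), i.e. A^e → t^(-e/4): V(t) = t^10 - 4*t^9 + 6*t^8 - 8*t^7 + 9*t^6 - 8*t^5 + 7*t^4 - 4*t^3 + 2*t^2

Answer: t^10 - 4*t^9 + 6*t^8 - 8*t^7 + 9*t^6 - 8*t^5 + 7*t^4 - 4*t^3 + 2*t^2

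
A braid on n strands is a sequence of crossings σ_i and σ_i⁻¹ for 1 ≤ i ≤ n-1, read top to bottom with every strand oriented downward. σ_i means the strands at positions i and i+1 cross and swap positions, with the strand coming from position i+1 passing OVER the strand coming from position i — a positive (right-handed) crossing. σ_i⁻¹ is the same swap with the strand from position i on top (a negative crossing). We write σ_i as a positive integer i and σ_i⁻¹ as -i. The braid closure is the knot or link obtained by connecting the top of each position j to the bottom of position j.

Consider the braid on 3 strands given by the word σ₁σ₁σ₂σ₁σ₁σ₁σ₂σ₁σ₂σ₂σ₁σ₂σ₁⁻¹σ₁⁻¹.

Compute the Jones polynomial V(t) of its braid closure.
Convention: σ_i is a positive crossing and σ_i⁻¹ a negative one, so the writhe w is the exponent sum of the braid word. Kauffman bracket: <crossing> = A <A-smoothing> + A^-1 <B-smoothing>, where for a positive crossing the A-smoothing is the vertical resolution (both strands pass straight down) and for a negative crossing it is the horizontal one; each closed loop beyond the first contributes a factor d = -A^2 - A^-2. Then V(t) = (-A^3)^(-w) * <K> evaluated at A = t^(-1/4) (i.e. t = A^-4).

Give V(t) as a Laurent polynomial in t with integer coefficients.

The presented braid s1 s1 s2 s1 s1 s1 s2 s1 s2 s2 s1 s2 s1^-1 s1^-1 on 3 strands reduces by inverse Markov moves (closure unchanged at each step):
  Deconjugate: the word is γ·β·γ⁻¹ with γ = s1 s1 (prefix) and γ⁻¹ = s1^-1 s1^-1 (suffix); strip both.
Reduced to β = s2 s1 s1 s1 s2 s1 s2 s2 s1 s2 on 3 strands, 10 crossings.
Compute on β:
Braid: s2 s1 s1 s1 s2 s1 s2 s2 s1 s2 on 3 strands, 10 crossings.
Writhe w = (#positive) - (#negative) = 10 - 0 = 10.
Enumerate smoothing states for the bracket polynomial. There are 2^10 = 1024 states.
For each crossing: s=0 is the vertical smoothing, s=1 horizontal. Crossing k contributes A^(sign_k * (1 - 2*s_k)); loop factor d = -A^2 - A^-2.
Tabulate the states by total A-exponent and number of loops L (A-exp: L × count):
  A^10: L=3 ×1
  A^8: L=2 ×10
  A^6: L=1 ×25, L=3 ×20
  A^4: L=2 ×100, L=4 ×20
  A^2: L=1 ×36, L=3 ×164, L=5 ×10
  A^0: L=2 ×108, L=4 ×142, L=6 ×2
  A^-2: L=1 ×12, L=3 ×129, L=5 ×69
  A^-4: L=2 ×24, L=4 ×78, L=6 ×18
  A^-6: L=3 ×19, L=5 ×24, L=7 ×2
  A^-8: L=4 ×7, L=6 ×3
  A^-10: L=5 ×1
Each group contributes A^e * Σ count * d^(L-1):
Powers of d = -A^2 - A^-2: d^2 = A^4 + 2 + A^-4; d^3 = -A^6 - 3*A^2 - 3*A^-2 - A^-6; d^4 = A^8 + 4*A^4 + 6 + 4*A^-4 + A^-8; d^5 = -A^10 - 5*A^6 - 10*A^2 - 10*A^-2 - 5*A^-6 - A^-10; d^6 = A^12 + 6*A^8 + 15*A^4 + 20 + 15*A^-4 + 6*A^-8 + A^-12.
  A^10 * (d^2) = A^14 + 2*A^10 + A^6
  A^8 * (10*d) = -10*A^10 - 10*A^6
  A^6 * (25 + 20*d^2) = 20*A^10 + 65*A^6 + 20*A^2
  A^4 * (100*d + 20*d^3) = -20*A^10 - 160*A^6 - 160*A^2 - 20*A^-2
  A^2 * (36 + 164*d^2 + 10*d^4) = 10*A^10 + 204*A^6 + 424*A^2 + 204*A^-2 + 10*A^-6
  A^0 * (108*d + 142*d^3 + 2*d^5) = -2*A^10 - 152*A^6 - 554*A^2 - 554*A^-2 - 152*A^-6 - 2*A^-10
  A^-2 * (12 + 129*d^2 + 69*d^4) = 69*A^6 + 405*A^2 + 684*A^-2 + 405*A^-6 + 69*A^-10
  A^-4 * (24*d + 78*d^3 + 18*d^5) = -18*A^6 - 168*A^2 - 438*A^-2 - 438*A^-6 - 168*A^-10 - 18*A^-14
  A^-6 * (19*d^2 + 24*d^4 + 2*d^6) = 2*A^6 + 36*A^2 + 145*A^-2 + 222*A^-6 + 145*A^-10 + 36*A^-14 + 2*A^-18
  A^-8 * (7*d^3 + 3*d^5) = -3*A^2 - 22*A^-2 - 51*A^-6 - 51*A^-10 - 22*A^-14 - 3*A^-18
  A^-10 * (d^4) = A^-2 + 4*A^-6 + 6*A^-10 + 4*A^-14 + A^-18
Summing the groups: <K> = A^14 + A^6 - A^-10
Normalise by the writhe: (-A^3)^(-w) = (-A^3)^(-10) = A^-30, so f(A) = A^-30 * <K> = A^-16 + A^-24 - A^-40.
Substitute A = t^(-1/4), i.e. A^e → t^(-e/4): V(t) = -t^10 + t^6 + t^4

Answer: -t^10 + t^6 + t^4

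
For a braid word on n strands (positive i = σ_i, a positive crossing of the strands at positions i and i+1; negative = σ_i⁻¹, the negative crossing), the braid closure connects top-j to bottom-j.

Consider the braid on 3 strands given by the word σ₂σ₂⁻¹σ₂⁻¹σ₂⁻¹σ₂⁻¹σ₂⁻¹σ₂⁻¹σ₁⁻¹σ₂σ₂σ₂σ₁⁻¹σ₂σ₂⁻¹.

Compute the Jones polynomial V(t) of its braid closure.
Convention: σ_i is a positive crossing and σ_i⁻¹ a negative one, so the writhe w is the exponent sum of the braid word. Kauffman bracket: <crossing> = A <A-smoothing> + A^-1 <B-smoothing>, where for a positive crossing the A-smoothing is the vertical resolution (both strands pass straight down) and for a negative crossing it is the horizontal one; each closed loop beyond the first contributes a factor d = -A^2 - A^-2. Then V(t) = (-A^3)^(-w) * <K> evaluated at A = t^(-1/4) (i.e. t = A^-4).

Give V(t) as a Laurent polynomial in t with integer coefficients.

-1 + 2*t^-1 - 2*t^-2 + 4*t^-3 - 3*t^-4 + 3*t^-5 - 2*t^-6 + t^-7 - t^-8

Derivation:
The presented braid s2 s2^-1 s2^-1 s2^-1 s2^-1 s2^-1 s2^-1 s1^-1 s2 s2 s2 s1^-1 s2 s2^-1 on 3 strands reduces by inverse Markov moves (closure unchanged at each step):
  Deconjugate: the word is γ·β·γ⁻¹ with γ = s2 (prefix) and γ⁻¹ = s2^-1 (suffix); strip both.
  Deconjugate: the word is γ·β·γ⁻¹ with γ = s2^-1 (prefix) and γ⁻¹ = s2 (suffix); strip both.
Reduced to β = s2^-1 s2^-1 s2^-1 s2^-1 s2^-1 s1^-1 s2 s2 s2 s1^-1 on 3 strands, 10 crossings.
Compute on β:
Braid: s2^-1 s2^-1 s2^-1 s2^-1 s2^-1 s1^-1 s2 s2 s2 s1^-1 on 3 strands, 10 crossings.
Writhe w = (#positive) - (#negative) = 3 - 7 = -4.
Enumerate smoothing states for the bracket polynomial. There are 2^10 = 1024 states.
For each crossing: s=0 is the vertical smoothing, s=1 horizontal. Crossing k contributes A^(sign_k * (1 - 2*s_k)); loop factor d = -A^2 - A^-2.
Tabulate the states by total A-exponent and number of loops L (A-exp: L × count):
  A^10: L=6 ×1
  A^8: L=5 ×10
  A^6: L=4 ×35, L=6 ×10
  A^4: L=3 ×60, L=5 ×50, L=7 ×10
  A^2: L=2 ×55, L=4 ×100, L=6 ×50, L=8 ×5
  A^0: L=1 ×25, L=3 ×101, L=5 ×100, L=7 ×25, L=9 ×1
  A^-2: L=2 ×55, L=4 ×100, L=6 ×50, L=8 ×5
  A^-4: L=1 ×6, L=3 ×54, L=5 ×50, L=7 ×10
  A^-6: L=2 ×9, L=4 ×26, L=6 ×10
  A^-8: L=3 ×5, L=5 ×5
  A^-10: L=4 ×1
Each group contributes A^e * Σ count * d^(L-1):
Powers of d = -A^2 - A^-2: d^2 = A^4 + 2 + A^-4; d^3 = -A^6 - 3*A^2 - 3*A^-2 - A^-6; d^4 = A^8 + 4*A^4 + 6 + 4*A^-4 + A^-8; d^5 = -A^10 - 5*A^6 - 10*A^2 - 10*A^-2 - 5*A^-6 - A^-10; d^6 = A^12 + 6*A^8 + 15*A^4 + 20 + 15*A^-4 + 6*A^-8 + A^-12; d^7 = -A^14 - 7*A^10 - 21*A^6 - 35*A^2 - 35*A^-2 - 21*A^-6 - 7*A^-10 - A^-14; d^8 = A^16 + 8*A^12 + 28*A^8 + 56*A^4 + 70 + 56*A^-4 + 28*A^-8 + 8*A^-12 + A^-16.
  A^10 * (d^5) = -A^20 - 5*A^16 - 10*A^12 - 10*A^8 - 5*A^4 - 1
  A^8 * (10*d^4) = 10*A^16 + 40*A^12 + 60*A^8 + 40*A^4 + 10
  A^6 * (35*d^3 + 10*d^5) = -10*A^16 - 85*A^12 - 205*A^8 - 205*A^4 - 85 - 10*A^-4
  A^4 * (60*d^2 + 50*d^4 + 10*d^6) = 10*A^16 + 110*A^12 + 410*A^8 + 620*A^4 + 410 + 110*A^-4 + 10*A^-8
  A^2 * (55*d + 100*d^3 + 50*d^5 + 5*d^7) = -5*A^16 - 85*A^12 - 455*A^8 - 1030*A^4 - 1030 - 455*A^-4 - 85*A^-8 - 5*A^-12
  A^0 * (25 + 101*d^2 + 100*d^4 + 25*d^6 + d^8) = A^16 + 33*A^12 + 278*A^8 + 932*A^4 + 1397 + 932*A^-4 + 278*A^-8 + 33*A^-12 + A^-16
  A^-2 * (55*d + 100*d^3 + 50*d^5 + 5*d^7) = -5*A^12 - 85*A^8 - 455*A^4 - 1030 - 1030*A^-4 - 455*A^-8 - 85*A^-12 - 5*A^-16
  A^-4 * (6 + 54*d^2 + 50*d^4 + 10*d^6) = 10*A^8 + 110*A^4 + 404 + 614*A^-4 + 404*A^-8 + 110*A^-12 + 10*A^-16
  A^-6 * (9*d + 26*d^3 + 10*d^5) = -10*A^4 - 76 - 187*A^-4 - 187*A^-8 - 76*A^-12 - 10*A^-16
  A^-8 * (5*d^2 + 5*d^4) = 5 + 25*A^-4 + 40*A^-8 + 25*A^-12 + 5*A^-16
  A^-10 * (d^3) = -A^-4 - 3*A^-8 - 3*A^-12 - A^-16
Summing the groups: <K> = -A^20 + A^16 - 2*A^12 + 3*A^8 - 3*A^4 + 4 - 2*A^-4 + 2*A^-8 - A^-12
Normalise by the writhe: (-A^3)^(-w) = (-A^3)^(4) = A^12, so f(A) = A^12 * <K> = -A^32 + A^28 - 2*A^24 + 3*A^20 - 3*A^16 + 4*A^12 - 2*A^8 + 2*A^4 - 1.
Substitute A = t^(-1/4), i.e. A^e → t^(-e/4): V(t) = -1 + 2*t^-1 - 2*t^-2 + 4*t^-3 - 3*t^-4 + 3*t^-5 - 2*t^-6 + t^-7 - t^-8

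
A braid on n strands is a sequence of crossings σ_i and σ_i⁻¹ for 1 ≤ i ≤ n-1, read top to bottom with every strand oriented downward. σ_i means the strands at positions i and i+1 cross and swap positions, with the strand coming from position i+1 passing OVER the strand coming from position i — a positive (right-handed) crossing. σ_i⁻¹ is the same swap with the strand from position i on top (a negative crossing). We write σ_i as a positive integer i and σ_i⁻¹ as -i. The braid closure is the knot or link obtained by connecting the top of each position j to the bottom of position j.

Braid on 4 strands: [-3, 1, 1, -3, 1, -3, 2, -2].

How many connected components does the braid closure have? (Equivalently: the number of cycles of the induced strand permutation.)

2

Derivation:
Track the strand permutation on 4 strands, starting from identity.
  step 1: s3^-1 swaps positions 3,4 -> [1 2 4 3]
  step 2: s1 swaps positions 1,2 -> [2 1 4 3]
  step 3: s1 swaps positions 1,2 -> [1 2 4 3]
  step 4: s3^-1 swaps positions 3,4 -> [1 2 3 4]
  step 5: s1 swaps positions 1,2 -> [2 1 3 4]
  step 6: s3^-1 swaps positions 3,4 -> [2 1 4 3]
  step 7: s2 swaps positions 2,3 -> [2 4 1 3]
  step 8: s2^-1 swaps positions 2,3 -> [2 1 4 3]
Final permutation (position -> original strand): [2 1 4 3]
Closure components = cycle count of this permutation = 2.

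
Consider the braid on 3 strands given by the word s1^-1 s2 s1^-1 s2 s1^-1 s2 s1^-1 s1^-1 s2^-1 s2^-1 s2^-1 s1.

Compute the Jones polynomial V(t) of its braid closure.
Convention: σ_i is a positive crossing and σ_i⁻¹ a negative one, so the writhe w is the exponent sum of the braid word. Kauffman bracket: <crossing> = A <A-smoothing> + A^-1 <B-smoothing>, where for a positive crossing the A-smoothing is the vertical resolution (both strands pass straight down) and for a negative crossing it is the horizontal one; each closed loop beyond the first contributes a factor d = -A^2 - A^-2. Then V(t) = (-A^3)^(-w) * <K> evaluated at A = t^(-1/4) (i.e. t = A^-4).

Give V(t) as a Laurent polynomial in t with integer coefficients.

2*t^-1 - 2*t^-2 + 3*t^-3 - 3*t^-4 + 2*t^-5 - 2*t^-6 + t^-7

Derivation:
The presented braid s1^-1 s2 s1^-1 s2 s1^-1 s2 s1^-1 s1^-1 s2^-1 s2^-1 s2^-1 s1 on 3 strands reduces by inverse Markov moves (closure unchanged at each step):
  Deconjugate: the word is γ·β·γ⁻¹ with γ = s1^-1 s2 (prefix) and γ⁻¹ = s2^-1 s1 (suffix); strip both.
Reduced to β = s1^-1 s2 s1^-1 s2 s1^-1 s1^-1 s2^-1 s2^-1 on 3 strands, 8 crossings.
Compute on β:
Braid: s1^-1 s2 s1^-1 s2 s1^-1 s1^-1 s2^-1 s2^-1 on 3 strands, 8 crossings.
Writhe w = (#positive) - (#negative) = 2 - 6 = -4.
State-sum expansion of <K>. There are 2^8 = 256 states.
Each crossing splits two ways (0=vertical, 1=horizontal). The state's weight is A^(#A-smoothings - #B-smoothings) * d^(loops - 1).
Tabulate the states by total A-exponent and number of loops L (A-exp: L × count):
  A^8: L=5 ×1
  A^6: L=4 ×8
  A^4: L=3 ×26, L=5 ×2
  A^2: L=2 ×41, L=4 ×15
  A^0: L=1 ×26, L=3 ×43, L=5 ×1
  A^-2: L=2 ×47, L=4 ×9
  A^-4: L=1 ×11, L=3 ×16, L=5 ×1
  A^-6: L=2 ×6, L=4 ×2
  A^-8: L=3 ×1
Each group contributes A^e * Σ count * d^(L-1):
Powers of d = -A^2 - A^-2: d^2 = A^4 + 2 + A^-4; d^3 = -A^6 - 3*A^2 - 3*A^-2 - A^-6; d^4 = A^8 + 4*A^4 + 6 + 4*A^-4 + A^-8.
  A^8 * (d^4) = A^16 + 4*A^12 + 6*A^8 + 4*A^4 + 1
  A^6 * (8*d^3) = -8*A^12 - 24*A^8 - 24*A^4 - 8
  A^4 * (26*d^2 + 2*d^4) = 2*A^12 + 34*A^8 + 64*A^4 + 34 + 2*A^-4
  A^2 * (41*d + 15*d^3) = -15*A^8 - 86*A^4 - 86 - 15*A^-4
  A^0 * (26 + 43*d^2 + d^4) = A^8 + 47*A^4 + 118 + 47*A^-4 + A^-8
  A^-2 * (47*d + 9*d^3) = -9*A^4 - 74 - 74*A^-4 - 9*A^-8
  A^-4 * (11 + 16*d^2 + d^4) = A^4 + 20 + 49*A^-4 + 20*A^-8 + A^-12
  A^-6 * (6*d + 2*d^3) = -2 - 12*A^-4 - 12*A^-8 - 2*A^-12
  A^-8 * (d^2) = A^-4 + 2*A^-8 + A^-12
Summing the groups: <K> = A^16 - 2*A^12 + 2*A^8 - 3*A^4 + 3 - 2*A^-4 + 2*A^-8
Normalise by the writhe: (-A^3)^(-w) = (-A^3)^(4) = A^12, so f(A) = A^12 * <K> = A^28 - 2*A^24 + 2*A^20 - 3*A^16 + 3*A^12 - 2*A^8 + 2*A^4.
Substitute A = t^(-1/4), i.e. A^e → t^(-e/4): V(t) = 2*t^-1 - 2*t^-2 + 3*t^-3 - 3*t^-4 + 2*t^-5 - 2*t^-6 + t^-7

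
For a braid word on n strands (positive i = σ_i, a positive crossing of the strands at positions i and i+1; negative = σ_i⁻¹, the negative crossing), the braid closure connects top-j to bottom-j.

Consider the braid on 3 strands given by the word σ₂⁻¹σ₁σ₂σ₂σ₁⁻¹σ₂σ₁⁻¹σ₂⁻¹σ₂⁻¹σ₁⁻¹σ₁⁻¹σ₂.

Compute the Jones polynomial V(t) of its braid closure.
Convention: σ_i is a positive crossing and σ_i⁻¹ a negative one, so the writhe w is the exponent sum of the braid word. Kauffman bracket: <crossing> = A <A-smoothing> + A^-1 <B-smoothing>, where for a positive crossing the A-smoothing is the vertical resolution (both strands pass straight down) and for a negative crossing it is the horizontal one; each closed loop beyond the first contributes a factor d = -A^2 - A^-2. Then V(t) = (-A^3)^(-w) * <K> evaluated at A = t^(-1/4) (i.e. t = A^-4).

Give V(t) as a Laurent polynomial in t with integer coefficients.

-t + 2 - t^-1 + 2*t^-2 - t^-3 + t^-4 - t^-5

Derivation:
The presented braid s2^-1 s1 s2 s2 s1^-1 s2 s1^-1 s2^-1 s2^-1 s1^-1 s1^-1 s2 on 3 strands reduces by inverse Markov moves (closure unchanged at each step):
  Deconjugate: the word is γ·β·γ⁻¹ with γ = s2^-1 s1 (prefix) and γ⁻¹ = s1^-1 s2 (suffix); strip both.
Reduced to β = s2 s2 s1^-1 s2 s1^-1 s2^-1 s2^-1 s1^-1 on 3 strands, 8 crossings.
Compute on β:
Braid: s2 s2 s1^-1 s2 s1^-1 s2^-1 s2^-1 s1^-1 on 3 strands, 8 crossings.
Writhe w = (#positive) - (#negative) = 3 - 5 = -2.
Computing the Kauffman bracket via state sum. There are 2^8 = 256 states.
Each crossing splits two ways (0=vertical, 1=horizontal). The state's weight is A^(#A-smoothings - #B-smoothings) * d^(loops - 1).
Tabulate the states by total A-exponent and number of loops L (A-exp: L × count):
  A^8: L=4 ×1
  A^6: L=3 ×8
  A^4: L=2 ×23, L=4 ×5
  A^2: L=1 ×22, L=3 ×33, L=5 ×1
  A^0: L=2 ×52, L=4 ×18
  A^-2: L=1 ×13, L=3 ×37, L=5 ×6
  A^-4: L=2 ×14, L=4 ×13, L=6 ×1
  A^-6: L=3 ×6, L=5 ×2
  A^-8: L=4 ×1
Each group contributes A^e * Σ count * d^(L-1):
Powers of d = -A^2 - A^-2: d^2 = A^4 + 2 + A^-4; d^3 = -A^6 - 3*A^2 - 3*A^-2 - A^-6; d^4 = A^8 + 4*A^4 + 6 + 4*A^-4 + A^-8; d^5 = -A^10 - 5*A^6 - 10*A^2 - 10*A^-2 - 5*A^-6 - A^-10.
  A^8 * (d^3) = -A^14 - 3*A^10 - 3*A^6 - A^2
  A^6 * (8*d^2) = 8*A^10 + 16*A^6 + 8*A^2
  A^4 * (23*d + 5*d^3) = -5*A^10 - 38*A^6 - 38*A^2 - 5*A^-2
  A^2 * (22 + 33*d^2 + d^4) = A^10 + 37*A^6 + 94*A^2 + 37*A^-2 + A^-6
  A^0 * (52*d + 18*d^3) = -18*A^6 - 106*A^2 - 106*A^-2 - 18*A^-6
  A^-2 * (13 + 37*d^2 + 6*d^4) = 6*A^6 + 61*A^2 + 123*A^-2 + 61*A^-6 + 6*A^-10
  A^-4 * (14*d + 13*d^3 + d^5) = -A^6 - 18*A^2 - 63*A^-2 - 63*A^-6 - 18*A^-10 - A^-14
  A^-6 * (6*d^2 + 2*d^4) = 2*A^2 + 14*A^-2 + 24*A^-6 + 14*A^-10 + 2*A^-14
  A^-8 * (d^3) = -A^-2 - 3*A^-6 - 3*A^-10 - A^-14
Summing the groups: <K> = -A^14 + A^10 - A^6 + 2*A^2 - A^-2 + 2*A^-6 - A^-10
Normalise by the writhe: (-A^3)^(-w) = (-A^3)^(2) = A^6, so f(A) = A^6 * <K> = -A^20 + A^16 - A^12 + 2*A^8 - A^4 + 2 - A^-4.
Substitute A = t^(-1/4), i.e. A^e → t^(-e/4): V(t) = -t + 2 - t^-1 + 2*t^-2 - t^-3 + t^-4 - t^-5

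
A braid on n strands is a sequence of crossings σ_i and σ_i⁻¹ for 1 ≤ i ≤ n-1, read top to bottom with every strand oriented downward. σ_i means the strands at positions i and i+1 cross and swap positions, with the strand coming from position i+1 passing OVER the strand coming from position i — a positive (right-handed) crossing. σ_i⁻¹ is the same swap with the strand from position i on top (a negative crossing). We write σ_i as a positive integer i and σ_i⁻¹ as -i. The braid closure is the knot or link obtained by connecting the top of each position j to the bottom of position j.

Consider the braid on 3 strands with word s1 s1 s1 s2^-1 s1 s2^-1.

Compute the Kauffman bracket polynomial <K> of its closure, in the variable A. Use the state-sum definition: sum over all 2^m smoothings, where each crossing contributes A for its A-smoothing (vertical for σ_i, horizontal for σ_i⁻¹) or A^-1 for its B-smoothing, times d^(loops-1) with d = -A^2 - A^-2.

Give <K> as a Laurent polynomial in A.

Braid: s1 s1 s1 s2^-1 s1 s2^-1 on 3 strands, 6 crossings.
Writhe w = (#positive) - (#negative) = 4 - 2 = 2.
State-sum expansion of <K>. There are 2^6 = 64 states.
For each crossing: s=0 is the vertical smoothing, s=1 horizontal. Crossing k contributes A^(sign_k * (1 - 2*s_k)); loop factor d = -A^2 - A^-2.
Tabulate the states by total A-exponent and number of loops L (A-exp: L × count):
  A^6: L=3 ×1
  A^4: L=2 ×6
  A^2: L=1 ×11, L=3 ×4
  A^0: L=2 ×19, L=4 ×1
  A^-2: L=3 ×15
  A^-4: L=4 ×6
  A^-6: L=5 ×1
Each group contributes A^e * Σ count * d^(L-1):
Powers of d = -A^2 - A^-2: d^2 = A^4 + 2 + A^-4; d^3 = -A^6 - 3*A^2 - 3*A^-2 - A^-6; d^4 = A^8 + 4*A^4 + 6 + 4*A^-4 + A^-8.
  A^6 * (d^2) = A^10 + 2*A^6 + A^2
  A^4 * (6*d) = -6*A^6 - 6*A^2
  A^2 * (11 + 4*d^2) = 4*A^6 + 19*A^2 + 4*A^-2
  A^0 * (19*d + d^3) = -A^6 - 22*A^2 - 22*A^-2 - A^-6
  A^-2 * (15*d^2) = 15*A^2 + 30*A^-2 + 15*A^-6
  A^-4 * (6*d^3) = -6*A^2 - 18*A^-2 - 18*A^-6 - 6*A^-10
  A^-6 * (d^4) = A^2 + 4*A^-2 + 6*A^-6 + 4*A^-10 + A^-14
Summing the groups: <K> = A^10 - A^6 + 2*A^2 - 2*A^-2 + 2*A^-6 - 2*A^-10 + A^-14

Answer: A^10 - A^6 + 2*A^2 - 2*A^-2 + 2*A^-6 - 2*A^-10 + A^-14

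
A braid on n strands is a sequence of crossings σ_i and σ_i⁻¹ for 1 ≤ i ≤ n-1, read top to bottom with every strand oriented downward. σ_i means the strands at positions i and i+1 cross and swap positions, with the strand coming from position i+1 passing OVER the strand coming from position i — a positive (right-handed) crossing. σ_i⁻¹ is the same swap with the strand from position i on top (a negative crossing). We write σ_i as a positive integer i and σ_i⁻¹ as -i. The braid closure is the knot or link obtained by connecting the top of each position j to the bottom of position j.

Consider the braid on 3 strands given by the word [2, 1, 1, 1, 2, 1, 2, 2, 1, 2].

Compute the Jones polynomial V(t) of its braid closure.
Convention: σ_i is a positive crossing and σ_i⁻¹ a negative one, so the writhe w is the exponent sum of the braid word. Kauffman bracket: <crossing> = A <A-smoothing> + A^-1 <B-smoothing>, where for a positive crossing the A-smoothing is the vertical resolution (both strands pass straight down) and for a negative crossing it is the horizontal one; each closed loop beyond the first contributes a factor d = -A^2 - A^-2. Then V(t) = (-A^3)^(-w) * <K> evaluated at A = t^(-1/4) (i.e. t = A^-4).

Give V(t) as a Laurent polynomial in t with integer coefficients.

Braid: s2 s1 s1 s1 s2 s1 s2 s2 s1 s2 on 3 strands, 10 crossings.
Writhe w = (#positive) - (#negative) = 10 - 0 = 10.
State-sum expansion of <K>. There are 2^10 = 1024 states.
For each crossing: s=0 is the vertical smoothing, s=1 horizontal. Crossing k contributes A^(sign_k * (1 - 2*s_k)); loop factor d = -A^2 - A^-2.
Tabulate the states by total A-exponent and number of loops L (A-exp: L × count):
  A^10: L=3 ×1
  A^8: L=2 ×10
  A^6: L=1 ×25, L=3 ×20
  A^4: L=2 ×100, L=4 ×20
  A^2: L=1 ×36, L=3 ×164, L=5 ×10
  A^0: L=2 ×108, L=4 ×142, L=6 ×2
  A^-2: L=1 ×12, L=3 ×129, L=5 ×69
  A^-4: L=2 ×24, L=4 ×78, L=6 ×18
  A^-6: L=3 ×19, L=5 ×24, L=7 ×2
  A^-8: L=4 ×7, L=6 ×3
  A^-10: L=5 ×1
Each group contributes A^e * Σ count * d^(L-1):
Powers of d = -A^2 - A^-2: d^2 = A^4 + 2 + A^-4; d^3 = -A^6 - 3*A^2 - 3*A^-2 - A^-6; d^4 = A^8 + 4*A^4 + 6 + 4*A^-4 + A^-8; d^5 = -A^10 - 5*A^6 - 10*A^2 - 10*A^-2 - 5*A^-6 - A^-10; d^6 = A^12 + 6*A^8 + 15*A^4 + 20 + 15*A^-4 + 6*A^-8 + A^-12.
  A^10 * (d^2) = A^14 + 2*A^10 + A^6
  A^8 * (10*d) = -10*A^10 - 10*A^6
  A^6 * (25 + 20*d^2) = 20*A^10 + 65*A^6 + 20*A^2
  A^4 * (100*d + 20*d^3) = -20*A^10 - 160*A^6 - 160*A^2 - 20*A^-2
  A^2 * (36 + 164*d^2 + 10*d^4) = 10*A^10 + 204*A^6 + 424*A^2 + 204*A^-2 + 10*A^-6
  A^0 * (108*d + 142*d^3 + 2*d^5) = -2*A^10 - 152*A^6 - 554*A^2 - 554*A^-2 - 152*A^-6 - 2*A^-10
  A^-2 * (12 + 129*d^2 + 69*d^4) = 69*A^6 + 405*A^2 + 684*A^-2 + 405*A^-6 + 69*A^-10
  A^-4 * (24*d + 78*d^3 + 18*d^5) = -18*A^6 - 168*A^2 - 438*A^-2 - 438*A^-6 - 168*A^-10 - 18*A^-14
  A^-6 * (19*d^2 + 24*d^4 + 2*d^6) = 2*A^6 + 36*A^2 + 145*A^-2 + 222*A^-6 + 145*A^-10 + 36*A^-14 + 2*A^-18
  A^-8 * (7*d^3 + 3*d^5) = -3*A^2 - 22*A^-2 - 51*A^-6 - 51*A^-10 - 22*A^-14 - 3*A^-18
  A^-10 * (d^4) = A^-2 + 4*A^-6 + 6*A^-10 + 4*A^-14 + A^-18
Summing the groups: <K> = A^14 + A^6 - A^-10
Normalise by the writhe: (-A^3)^(-w) = (-A^3)^(-10) = A^-30, so f(A) = A^-30 * <K> = A^-16 + A^-24 - A^-40.
Substitute A = t^(-1/4), i.e. A^e → t^(-e/4): V(t) = -t^10 + t^6 + t^4

Answer: -t^10 + t^6 + t^4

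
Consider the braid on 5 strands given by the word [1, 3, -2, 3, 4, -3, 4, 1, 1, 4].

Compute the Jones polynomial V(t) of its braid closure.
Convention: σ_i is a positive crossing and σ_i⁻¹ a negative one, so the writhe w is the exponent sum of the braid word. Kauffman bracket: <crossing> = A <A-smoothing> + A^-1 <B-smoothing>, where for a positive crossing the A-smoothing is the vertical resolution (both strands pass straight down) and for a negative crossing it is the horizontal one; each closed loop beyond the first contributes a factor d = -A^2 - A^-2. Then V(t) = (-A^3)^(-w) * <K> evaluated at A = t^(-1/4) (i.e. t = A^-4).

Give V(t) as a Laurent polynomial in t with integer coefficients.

Braid: s1 s3 s2^-1 s3 s4 s3^-1 s4 s1 s1 s4 on 5 strands, 10 crossings.
Writhe w = (#positive) - (#negative) = 8 - 2 = 6.
State-sum expansion of <K>. There are 2^10 = 1024 states.
Smooth each crossing (0=||, 1=⌣⌢); contribution A^(Σ sign_k(1-2s_k)) * d^(L-1).
Tabulate the states by total A-exponent and number of loops L (A-exp: L × count):
  A^10: L=3 ×1
  A^8: L=2 ×6, L=4 ×4
  A^6: L=1 ×9, L=3 ×32, L=5 ×4
  A^4: L=2 ×70, L=4 ×49, L=6 ×1
  A^2: L=1 ×30, L=3 ×149, L=5 ×31
  A^0: L=2 ×99, L=4 ×144, L=6 ×9
  A^-2: L=3 ×136, L=5 ×73, L=7 ×1
  A^-4: L=4 ×101, L=6 ×19
  A^-6: L=5 ×43, L=7 ×2
  A^-8: L=6 ×10
  A^-10: L=7 ×1
Each group contributes A^e * Σ count * d^(L-1):
Powers of d = -A^2 - A^-2: d^2 = A^4 + 2 + A^-4; d^3 = -A^6 - 3*A^2 - 3*A^-2 - A^-6; d^4 = A^8 + 4*A^4 + 6 + 4*A^-4 + A^-8; d^5 = -A^10 - 5*A^6 - 10*A^2 - 10*A^-2 - 5*A^-6 - A^-10; d^6 = A^12 + 6*A^8 + 15*A^4 + 20 + 15*A^-4 + 6*A^-8 + A^-12.
  A^10 * (d^2) = A^14 + 2*A^10 + A^6
  A^8 * (6*d + 4*d^3) = -4*A^14 - 18*A^10 - 18*A^6 - 4*A^2
  A^6 * (9 + 32*d^2 + 4*d^4) = 4*A^14 + 48*A^10 + 97*A^6 + 48*A^2 + 4*A^-2
  A^4 * (70*d + 49*d^3 + d^5) = -A^14 - 54*A^10 - 227*A^6 - 227*A^2 - 54*A^-2 - A^-6
  A^2 * (30 + 149*d^2 + 31*d^4) = 31*A^10 + 273*A^6 + 514*A^2 + 273*A^-2 + 31*A^-6
  A^0 * (99*d + 144*d^3 + 9*d^5) = -9*A^10 - 189*A^6 - 621*A^2 - 621*A^-2 - 189*A^-6 - 9*A^-10
  A^-2 * (136*d^2 + 73*d^4 + d^6) = A^10 + 79*A^6 + 443*A^2 + 730*A^-2 + 443*A^-6 + 79*A^-10 + A^-14
  A^-4 * (101*d^3 + 19*d^5) = -19*A^6 - 196*A^2 - 493*A^-2 - 493*A^-6 - 196*A^-10 - 19*A^-14
  A^-6 * (43*d^4 + 2*d^6) = 2*A^6 + 55*A^2 + 202*A^-2 + 298*A^-6 + 202*A^-10 + 55*A^-14 + 2*A^-18
  A^-8 * (10*d^5) = -10*A^2 - 50*A^-2 - 100*A^-6 - 100*A^-10 - 50*A^-14 - 10*A^-18
  A^-10 * (d^6) = A^2 + 6*A^-2 + 15*A^-6 + 20*A^-10 + 15*A^-14 + 6*A^-18 + A^-22
Summing the groups: <K> = A^10 - A^6 + 3*A^2 - 3*A^-2 + 4*A^-6 - 4*A^-10 + 2*A^-14 - 2*A^-18 + A^-22
Normalise by the writhe: (-A^3)^(-w) = (-A^3)^(-6) = A^-18, so f(A) = A^-18 * <K> = A^-8 - A^-12 + 3*A^-16 - 3*A^-20 + 4*A^-24 - 4*A^-28 + 2*A^-32 - 2*A^-36 + A^-40.
Substitute A = t^(-1/4), i.e. A^e → t^(-e/4): V(t) = t^10 - 2*t^9 + 2*t^8 - 4*t^7 + 4*t^6 - 3*t^5 + 3*t^4 - t^3 + t^2

Answer: t^10 - 2*t^9 + 2*t^8 - 4*t^7 + 4*t^6 - 3*t^5 + 3*t^4 - t^3 + t^2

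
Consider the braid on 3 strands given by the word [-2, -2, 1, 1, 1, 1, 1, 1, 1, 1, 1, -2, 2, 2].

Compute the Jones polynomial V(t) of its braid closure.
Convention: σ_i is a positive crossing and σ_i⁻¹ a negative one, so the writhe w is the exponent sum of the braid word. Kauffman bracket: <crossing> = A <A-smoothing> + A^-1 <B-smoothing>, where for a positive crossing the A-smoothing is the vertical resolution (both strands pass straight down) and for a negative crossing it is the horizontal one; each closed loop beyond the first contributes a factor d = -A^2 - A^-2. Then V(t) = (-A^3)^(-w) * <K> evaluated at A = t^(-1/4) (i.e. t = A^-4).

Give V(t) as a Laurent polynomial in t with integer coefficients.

-t^13 + t^12 - t^11 + t^10 - t^9 + t^8 - t^7 + t^6 + t^4

Derivation:
The presented braid s2^-1 s2^-1 s1 s1 s1 s1 s1 s1 s1 s1 s1 s2^-1 s2 s2 on 3 strands reduces by inverse Markov moves (closure unchanged at each step):
  Deconjugate: the word is γ·β·γ⁻¹ with γ = s2^-1 s2^-1 (prefix) and γ⁻¹ = s2 s2 (suffix); strip both.
  Destabilize: the word has the form β·s2^-1 where s2^-1 occurs only as the final letter (β ∈ B_2); drop it and the last strand → 2 strands.
Reduced to β = s1 s1 s1 s1 s1 s1 s1 s1 s1 on 2 strands, 9 crossings.
Compute on β:
Braid: s1 s1 s1 s1 s1 s1 s1 s1 s1 on 2 strands, 9 crossings.
Writhe w = (#positive) - (#negative) = 9 - 0 = 9.
Computing the Kauffman bracket via state sum. There are 2^9 = 512 states.
For each crossing: s=0 is the vertical smoothing, s=1 horizontal. Crossing k contributes A^(sign_k * (1 - 2*s_k)); loop factor d = -A^2 - A^-2.
Tabulate the states by total A-exponent and number of loops L (A-exp: L × count):
  A^9: L=2 ×1
  A^7: L=1 ×9
  A^5: L=2 ×36
  A^3: L=3 ×84
  A^1: L=4 ×126
  A^-1: L=5 ×126
  A^-3: L=6 ×84
  A^-5: L=7 ×36
  A^-7: L=8 ×9
  A^-9: L=9 ×1
Each group contributes A^e * Σ count * d^(L-1):
Powers of d = -A^2 - A^-2: d^2 = A^4 + 2 + A^-4; d^3 = -A^6 - 3*A^2 - 3*A^-2 - A^-6; d^4 = A^8 + 4*A^4 + 6 + 4*A^-4 + A^-8; d^5 = -A^10 - 5*A^6 - 10*A^2 - 10*A^-2 - 5*A^-6 - A^-10; d^6 = A^12 + 6*A^8 + 15*A^4 + 20 + 15*A^-4 + 6*A^-8 + A^-12; d^7 = -A^14 - 7*A^10 - 21*A^6 - 35*A^2 - 35*A^-2 - 21*A^-6 - 7*A^-10 - A^-14; d^8 = A^16 + 8*A^12 + 28*A^8 + 56*A^4 + 70 + 56*A^-4 + 28*A^-8 + 8*A^-12 + A^-16.
  A^9 * (d) = -A^11 - A^7
  A^7 * (9) = 9*A^7
  A^5 * (36*d) = -36*A^7 - 36*A^3
  A^3 * (84*d^2) = 84*A^7 + 168*A^3 + 84*A^-1
  A^1 * (126*d^3) = -126*A^7 - 378*A^3 - 378*A^-1 - 126*A^-5
  A^-1 * (126*d^4) = 126*A^7 + 504*A^3 + 756*A^-1 + 504*A^-5 + 126*A^-9
  A^-3 * (84*d^5) = -84*A^7 - 420*A^3 - 840*A^-1 - 840*A^-5 - 420*A^-9 - 84*A^-13
  A^-5 * (36*d^6) = 36*A^7 + 216*A^3 + 540*A^-1 + 720*A^-5 + 540*A^-9 + 216*A^-13 + 36*A^-17
  A^-7 * (9*d^7) = -9*A^7 - 63*A^3 - 189*A^-1 - 315*A^-5 - 315*A^-9 - 189*A^-13 - 63*A^-17 - 9*A^-21
  A^-9 * (d^8) = A^7 + 8*A^3 + 28*A^-1 + 56*A^-5 + 70*A^-9 + 56*A^-13 + 28*A^-17 + 8*A^-21 + A^-25
Summing the groups: <K> = -A^11 - A^3 + A^-1 - A^-5 + A^-9 - A^-13 + A^-17 - A^-21 + A^-25
Normalise by the writhe: (-A^3)^(-w) = (-A^3)^(-9) = -A^-27, so f(A) = -A^-27 * <K> = A^-16 + A^-24 - A^-28 + A^-32 - A^-36 + A^-40 - A^-44 + A^-48 - A^-52.
Substitute A = t^(-1/4), i.e. A^e → t^(-e/4): V(t) = -t^13 + t^12 - t^11 + t^10 - t^9 + t^8 - t^7 + t^6 + t^4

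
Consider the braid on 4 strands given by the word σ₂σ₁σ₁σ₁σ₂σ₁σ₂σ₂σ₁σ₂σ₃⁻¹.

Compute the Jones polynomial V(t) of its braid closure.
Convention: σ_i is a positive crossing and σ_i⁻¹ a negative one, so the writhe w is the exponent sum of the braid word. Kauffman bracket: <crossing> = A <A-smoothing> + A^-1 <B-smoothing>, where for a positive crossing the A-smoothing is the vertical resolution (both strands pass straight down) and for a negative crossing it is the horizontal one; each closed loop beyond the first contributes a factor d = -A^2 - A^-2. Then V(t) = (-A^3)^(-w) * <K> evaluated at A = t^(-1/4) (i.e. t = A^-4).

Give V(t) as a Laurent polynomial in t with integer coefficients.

-t^10 + t^6 + t^4

Derivation:
The presented braid s2 s1 s1 s1 s2 s1 s2 s2 s1 s2 s3^-1 on 4 strands reduces by inverse Markov moves (closure unchanged at each step):
  Destabilize: the word has the form β·s3^-1 where s3^-1 occurs only as the final letter (β ∈ B_3); drop it and the last strand → 3 strands.
Reduced to β = s2 s1 s1 s1 s2 s1 s2 s2 s1 s2 on 3 strands, 10 crossings.
Compute on β:
Braid: s2 s1 s1 s1 s2 s1 s2 s2 s1 s2 on 3 strands, 10 crossings.
Writhe w = (#positive) - (#negative) = 10 - 0 = 10.
Enumerate smoothing states for the bracket polynomial. There are 2^10 = 1024 states.
For each crossing: s=0 is the vertical smoothing, s=1 horizontal. Crossing k contributes A^(sign_k * (1 - 2*s_k)); loop factor d = -A^2 - A^-2.
Tabulate the states by total A-exponent and number of loops L (A-exp: L × count):
  A^10: L=3 ×1
  A^8: L=2 ×10
  A^6: L=1 ×25, L=3 ×20
  A^4: L=2 ×100, L=4 ×20
  A^2: L=1 ×36, L=3 ×164, L=5 ×10
  A^0: L=2 ×108, L=4 ×142, L=6 ×2
  A^-2: L=1 ×12, L=3 ×129, L=5 ×69
  A^-4: L=2 ×24, L=4 ×78, L=6 ×18
  A^-6: L=3 ×19, L=5 ×24, L=7 ×2
  A^-8: L=4 ×7, L=6 ×3
  A^-10: L=5 ×1
Each group contributes A^e * Σ count * d^(L-1):
Powers of d = -A^2 - A^-2: d^2 = A^4 + 2 + A^-4; d^3 = -A^6 - 3*A^2 - 3*A^-2 - A^-6; d^4 = A^8 + 4*A^4 + 6 + 4*A^-4 + A^-8; d^5 = -A^10 - 5*A^6 - 10*A^2 - 10*A^-2 - 5*A^-6 - A^-10; d^6 = A^12 + 6*A^8 + 15*A^4 + 20 + 15*A^-4 + 6*A^-8 + A^-12.
  A^10 * (d^2) = A^14 + 2*A^10 + A^6
  A^8 * (10*d) = -10*A^10 - 10*A^6
  A^6 * (25 + 20*d^2) = 20*A^10 + 65*A^6 + 20*A^2
  A^4 * (100*d + 20*d^3) = -20*A^10 - 160*A^6 - 160*A^2 - 20*A^-2
  A^2 * (36 + 164*d^2 + 10*d^4) = 10*A^10 + 204*A^6 + 424*A^2 + 204*A^-2 + 10*A^-6
  A^0 * (108*d + 142*d^3 + 2*d^5) = -2*A^10 - 152*A^6 - 554*A^2 - 554*A^-2 - 152*A^-6 - 2*A^-10
  A^-2 * (12 + 129*d^2 + 69*d^4) = 69*A^6 + 405*A^2 + 684*A^-2 + 405*A^-6 + 69*A^-10
  A^-4 * (24*d + 78*d^3 + 18*d^5) = -18*A^6 - 168*A^2 - 438*A^-2 - 438*A^-6 - 168*A^-10 - 18*A^-14
  A^-6 * (19*d^2 + 24*d^4 + 2*d^6) = 2*A^6 + 36*A^2 + 145*A^-2 + 222*A^-6 + 145*A^-10 + 36*A^-14 + 2*A^-18
  A^-8 * (7*d^3 + 3*d^5) = -3*A^2 - 22*A^-2 - 51*A^-6 - 51*A^-10 - 22*A^-14 - 3*A^-18
  A^-10 * (d^4) = A^-2 + 4*A^-6 + 6*A^-10 + 4*A^-14 + A^-18
Summing the groups: <K> = A^14 + A^6 - A^-10
Normalise by the writhe: (-A^3)^(-w) = (-A^3)^(-10) = A^-30, so f(A) = A^-30 * <K> = A^-16 + A^-24 - A^-40.
Substitute A = t^(-1/4), i.e. A^e → t^(-e/4): V(t) = -t^10 + t^6 + t^4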